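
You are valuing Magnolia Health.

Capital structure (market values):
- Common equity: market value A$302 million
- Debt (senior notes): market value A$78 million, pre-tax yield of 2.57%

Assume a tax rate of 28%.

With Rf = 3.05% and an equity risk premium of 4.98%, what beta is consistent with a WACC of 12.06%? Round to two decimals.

Total capital V = 302 + 78 = 380.
Equity weight = 302/380 = 0.7947.
Senior notes weight = 78/380 = 0.2053.
Debt contribution = 0.2053 × 2.57% × (1 − 28%) = 0.3798%.
Required equity contribution = 12.06% − 0.3798% = 11.6802%  ⇒  Re = 14.6969%.
CAPM: 14.6969% = 3.05% + β × 4.98%  ⇒  β = 2.3387.

2.34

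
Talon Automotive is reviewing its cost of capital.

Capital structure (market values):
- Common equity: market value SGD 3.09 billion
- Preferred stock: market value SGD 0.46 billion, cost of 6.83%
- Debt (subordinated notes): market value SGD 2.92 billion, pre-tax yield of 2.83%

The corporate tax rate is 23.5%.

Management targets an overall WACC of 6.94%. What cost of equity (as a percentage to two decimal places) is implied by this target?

11.47%

Total capital V = 3.09 + 0.46 + 2.92 = 6.47.
Equity weight = 3.09/6.47 = 0.4776.
Preferred weight = 0.46/6.47 = 0.0711.
Subordinated notes weight = 2.92/6.47 = 0.4513.
Debt contribution = 0.4513 × 2.83% × (1 − 23.5%) = 0.9771%.
Preferred contribution = 0.0711 × 6.83% = 0.4856%.
Required equity contribution = 6.94% − 1.4627% = 5.4773%.
Re = 5.4773% / 0.4776 = 11.4687%.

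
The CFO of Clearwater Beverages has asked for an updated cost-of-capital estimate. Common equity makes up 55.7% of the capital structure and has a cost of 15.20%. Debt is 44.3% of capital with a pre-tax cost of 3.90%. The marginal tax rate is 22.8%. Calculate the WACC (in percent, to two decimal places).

9.80%

After-tax cost of debt = 3.9% × (1 − 22.8%) = 3.0108%.
WACC = 0.557 × 15.2000% + 0.443 × 3.0108% = 9.8002%.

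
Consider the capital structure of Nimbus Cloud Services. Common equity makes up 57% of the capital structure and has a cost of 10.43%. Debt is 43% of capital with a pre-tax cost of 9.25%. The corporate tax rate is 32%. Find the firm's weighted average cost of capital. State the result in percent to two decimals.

8.65%

After-tax cost of debt = 9.25% × (1 − 32%) = 6.2900%.
WACC = 0.570 × 10.4300% + 0.430 × 6.2900% = 8.6498%.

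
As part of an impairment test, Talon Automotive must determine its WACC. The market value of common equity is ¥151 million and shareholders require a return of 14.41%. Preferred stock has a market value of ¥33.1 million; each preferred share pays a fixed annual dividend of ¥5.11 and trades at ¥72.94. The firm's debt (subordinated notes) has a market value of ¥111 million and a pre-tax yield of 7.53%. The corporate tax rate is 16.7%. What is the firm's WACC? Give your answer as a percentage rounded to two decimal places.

10.52%

Cost of preferred: Rp = 5.11 / 72.94 = 7.0058%.
Total capital V = 151 + 33.1 + 111 = 295.1.
Equity: weight = 151/295.1 = 0.5117; cost = 14.41%.
Preferred: weight = 33.1/295.1 = 0.1122; cost = 7.0058%.
Subordinated notes: weight = 111/295.1 = 0.3761; after-tax cost = 7.53% × (1 − 16.7%) = 6.2725%.
WACC = 0.5117 × 14.4100% + 0.1122 × 7.0058% + 0.3761 × 6.2725% = 10.5186%.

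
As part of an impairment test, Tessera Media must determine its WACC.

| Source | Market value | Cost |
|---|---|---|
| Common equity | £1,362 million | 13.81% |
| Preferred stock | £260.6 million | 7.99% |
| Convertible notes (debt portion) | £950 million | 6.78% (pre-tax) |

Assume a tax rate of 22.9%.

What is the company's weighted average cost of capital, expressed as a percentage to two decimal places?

10.05%

Total capital V = 1362 + 260.6 + 950 = 2572.6.
Equity: weight = 1362/2572.6 = 0.5294; cost = 13.81%.
Preferred: weight = 260.6/2572.6 = 0.1013; cost = 7.99%.
Convertible notes (debt portion): weight = 950/2572.6 = 0.3693; after-tax cost = 6.78% × (1 − 22.9%) = 5.2274%.
WACC = 0.5294 × 13.8100% + 0.1013 × 7.9900% + 0.3693 × 5.2274% = 10.0511%.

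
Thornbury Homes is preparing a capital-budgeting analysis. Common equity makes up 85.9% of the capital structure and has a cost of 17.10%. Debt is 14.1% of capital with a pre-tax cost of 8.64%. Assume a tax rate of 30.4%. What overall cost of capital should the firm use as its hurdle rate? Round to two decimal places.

15.54%

After-tax cost of debt = 8.64% × (1 − 30.4%) = 6.0134%.
WACC = 0.859 × 17.1000% + 0.141 × 6.0134% = 15.5368%.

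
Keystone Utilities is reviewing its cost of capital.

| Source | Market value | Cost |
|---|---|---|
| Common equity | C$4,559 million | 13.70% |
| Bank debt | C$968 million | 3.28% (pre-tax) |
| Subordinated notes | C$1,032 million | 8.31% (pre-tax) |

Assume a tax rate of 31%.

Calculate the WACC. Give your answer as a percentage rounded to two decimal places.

Total capital V = 4559 + 968 + 1032 = 6559.
Equity: weight = 4559/6559 = 0.6951; cost = 13.7%.
Bank debt: weight = 968/6559 = 0.1476; after-tax cost = 3.28% × (1 − 31%) = 2.2632%.
Subordinated notes: weight = 1032/6559 = 0.1573; after-tax cost = 8.31% × (1 − 31%) = 5.7339%.
WACC = 0.6951 × 13.7000% + 0.1476 × 2.2632% + 0.1573 × 5.7339% = 10.7587%.

10.76%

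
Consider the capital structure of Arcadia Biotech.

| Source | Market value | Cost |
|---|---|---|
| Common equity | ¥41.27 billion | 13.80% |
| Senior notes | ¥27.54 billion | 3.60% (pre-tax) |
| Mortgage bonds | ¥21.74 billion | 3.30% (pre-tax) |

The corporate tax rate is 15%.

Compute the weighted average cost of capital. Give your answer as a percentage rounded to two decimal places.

Total capital V = 41.27 + 27.54 + 21.74 = 90.55.
Equity: weight = 41.27/90.55 = 0.4558; cost = 13.8%.
Senior notes: weight = 27.54/90.55 = 0.3041; after-tax cost = 3.6% × (1 − 15%) = 3.0600%.
Mortgage bonds: weight = 21.74/90.55 = 0.2401; after-tax cost = 3.3% × (1 − 15%) = 2.8050%.
WACC = 0.4558 × 13.8000% + 0.3041 × 3.0600% + 0.2401 × 2.8050% = 7.8938%.

7.89%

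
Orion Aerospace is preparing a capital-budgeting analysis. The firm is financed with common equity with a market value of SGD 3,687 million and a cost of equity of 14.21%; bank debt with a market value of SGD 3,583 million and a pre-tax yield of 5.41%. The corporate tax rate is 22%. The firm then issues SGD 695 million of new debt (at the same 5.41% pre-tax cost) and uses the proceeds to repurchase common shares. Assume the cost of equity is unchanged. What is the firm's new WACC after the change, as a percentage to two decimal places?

8.33%

After the change:
Total capital V = 2992 + 4278 = 7270.
Equity: weight = 2992/7270 = 0.4116; cost = 14.21%.
Bank debt: weight = 4278/7270 = 0.5884; after-tax cost = 5.41% × (1 − 22%) = 4.2198%.
WACC = 0.4116 × 14.2100% + 0.5884 × 4.2198% = 8.3313%.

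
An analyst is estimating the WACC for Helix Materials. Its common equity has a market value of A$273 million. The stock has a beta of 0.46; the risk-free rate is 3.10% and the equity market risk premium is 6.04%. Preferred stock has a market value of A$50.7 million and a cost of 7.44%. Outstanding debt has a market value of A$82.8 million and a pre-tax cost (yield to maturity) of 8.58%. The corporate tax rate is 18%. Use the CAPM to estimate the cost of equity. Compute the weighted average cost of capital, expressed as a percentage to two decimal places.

6.31%

Cost of equity via CAPM: Re = 3.1% + 0.46 × 6.04% = 5.8784%.
Total capital V = 273 + 50.7 + 82.8 = 406.5.
Equity: weight = 273/406.5 = 0.6716; cost = 5.8784%.
Preferred: weight = 50.7/406.5 = 0.1247; cost = 7.44%.
Debt: weight = 82.8/406.5 = 0.2037; after-tax cost = 8.58% × (1 − 18%) = 7.0356%.
WACC = 0.6716 × 5.8784% + 0.1247 × 7.4400% + 0.2037 × 7.0356% = 6.3089%.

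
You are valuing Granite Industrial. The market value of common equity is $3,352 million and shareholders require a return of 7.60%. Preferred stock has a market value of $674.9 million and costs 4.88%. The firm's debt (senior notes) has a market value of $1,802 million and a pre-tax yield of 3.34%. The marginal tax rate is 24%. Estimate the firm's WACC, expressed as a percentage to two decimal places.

Total capital V = 3352 + 674.9 + 1802 = 5828.9.
Equity: weight = 3352/5828.9 = 0.5751; cost = 7.6%.
Preferred: weight = 674.9/5828.9 = 0.1158; cost = 4.88%.
Senior notes: weight = 1802/5828.9 = 0.3091; after-tax cost = 3.34% × (1 − 24%) = 2.5384%.
WACC = 0.5751 × 7.6000% + 0.1158 × 4.8800% + 0.3091 × 2.5384% = 5.7203%.

5.72%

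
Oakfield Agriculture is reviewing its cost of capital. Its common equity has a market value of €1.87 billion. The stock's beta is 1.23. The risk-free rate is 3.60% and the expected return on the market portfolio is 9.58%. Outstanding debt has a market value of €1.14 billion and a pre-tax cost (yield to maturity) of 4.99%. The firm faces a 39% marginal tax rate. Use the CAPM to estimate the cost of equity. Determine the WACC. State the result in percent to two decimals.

Market risk premium = 9.58% − 3.6% = 5.98%.
Cost of equity via CAPM: Re = 3.6% + 1.23 × 5.98% = 10.9554%.
Total capital V = 1.87 + 1.14 = 3.01.
Equity: weight = 1.87/3.01 = 0.6213; cost = 10.9554%.
Debt: weight = 1.14/3.01 = 0.3787; after-tax cost = 4.99% × (1 − 39%) = 3.0439%.
WACC = 0.6213 × 10.9554% + 0.3787 × 3.0439% = 7.9590%.

7.96%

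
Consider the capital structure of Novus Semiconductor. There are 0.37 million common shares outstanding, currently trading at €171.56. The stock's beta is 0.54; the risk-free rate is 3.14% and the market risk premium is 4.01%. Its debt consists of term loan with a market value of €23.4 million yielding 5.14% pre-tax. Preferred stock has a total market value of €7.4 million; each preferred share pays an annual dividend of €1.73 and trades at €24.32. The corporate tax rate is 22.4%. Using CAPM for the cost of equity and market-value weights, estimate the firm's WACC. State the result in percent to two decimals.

Cost of equity via CAPM: Re = 3.14% + 0.54 × 4.01% = 5.3054%.
Cost of preferred: Rp = 1.73 / 24.32 = 7.1135%.
Market value of equity E = 171.56 × 0.37m = 63.4772m.
Total capital V = 63.4772 + 7.4 + 23.4 = 94.2772.
Equity: weight = 63.4772/94.2772 = 0.6733; cost = 5.3054%.
Preferred: weight = 7.4/94.2772 = 0.0785; cost = 7.1135%.
Term loan: weight = 23.4/94.2772 = 0.2482; after-tax cost = 5.14% × (1 − 22.4%) = 3.9886%.
WACC = 0.6733 × 5.3054% + 0.0785 × 7.1135% + 0.2482 × 3.9886% = 5.1205%.

5.12%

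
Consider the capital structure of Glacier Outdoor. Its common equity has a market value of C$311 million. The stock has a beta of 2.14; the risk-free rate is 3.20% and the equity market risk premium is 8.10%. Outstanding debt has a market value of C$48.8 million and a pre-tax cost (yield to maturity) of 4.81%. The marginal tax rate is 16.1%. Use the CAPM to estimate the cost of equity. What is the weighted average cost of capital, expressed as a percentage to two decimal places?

Cost of equity via CAPM: Re = 3.2% + 2.14 × 8.1% = 20.5340%.
Total capital V = 311 + 48.8 = 359.8.
Equity: weight = 311/359.8 = 0.8644; cost = 20.534%.
Debt: weight = 48.8/359.8 = 0.1356; after-tax cost = 4.81% × (1 − 16.1%) = 4.0356%.
WACC = 0.8644 × 20.5340% + 0.1356 × 4.0356% = 18.2963%.

18.30%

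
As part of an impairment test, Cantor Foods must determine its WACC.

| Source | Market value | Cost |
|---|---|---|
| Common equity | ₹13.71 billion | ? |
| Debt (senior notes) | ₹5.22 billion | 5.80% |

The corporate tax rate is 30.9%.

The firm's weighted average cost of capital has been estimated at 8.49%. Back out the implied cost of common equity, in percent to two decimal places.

10.20%

Total capital V = 13.71 + 5.22 = 18.93.
Equity weight = 13.71/18.93 = 0.7242.
Senior notes weight = 5.22/18.93 = 0.2758.
Debt contribution = 0.2758 × 5.8% × (1 − 30.9%) = 1.1052%.
Required equity contribution = 8.49% − 1.1052% = 7.3848%.
Re = 7.3848% / 0.7242 = 10.1966%.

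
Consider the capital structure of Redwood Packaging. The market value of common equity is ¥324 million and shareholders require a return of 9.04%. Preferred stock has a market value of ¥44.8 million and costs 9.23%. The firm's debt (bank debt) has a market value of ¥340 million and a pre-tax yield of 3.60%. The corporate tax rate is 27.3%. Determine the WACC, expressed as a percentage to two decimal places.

Total capital V = 324 + 44.8 + 340 = 708.8.
Equity: weight = 324/708.8 = 0.4571; cost = 9.04%.
Preferred: weight = 44.8/708.8 = 0.0632; cost = 9.23%.
Bank debt: weight = 340/708.8 = 0.4797; after-tax cost = 3.6% × (1 − 27.3%) = 2.6172%.
WACC = 0.4571 × 9.0400% + 0.0632 × 9.2300% + 0.4797 × 2.6172% = 5.9711%.

5.97%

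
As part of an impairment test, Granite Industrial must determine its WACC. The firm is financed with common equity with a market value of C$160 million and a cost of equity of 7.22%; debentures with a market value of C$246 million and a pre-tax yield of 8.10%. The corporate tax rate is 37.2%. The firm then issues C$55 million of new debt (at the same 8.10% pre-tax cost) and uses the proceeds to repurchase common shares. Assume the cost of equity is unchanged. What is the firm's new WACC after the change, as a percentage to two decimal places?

5.64%

After the change:
Total capital V = 105 + 301 = 406.
Equity: weight = 105/406 = 0.2586; cost = 7.22%.
Debentures: weight = 301/406 = 0.7414; after-tax cost = 8.1% × (1 − 37.2%) = 5.0868%.
WACC = 0.2586 × 7.2200% + 0.7414 × 5.0868% = 5.6385%.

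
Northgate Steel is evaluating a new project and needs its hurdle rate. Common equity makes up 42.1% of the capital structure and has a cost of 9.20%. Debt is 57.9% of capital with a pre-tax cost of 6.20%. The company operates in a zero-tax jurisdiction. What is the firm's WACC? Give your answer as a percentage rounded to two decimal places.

After-tax cost of debt = 6.2% × (1 − 0%) = 6.2000%.
WACC = 0.421 × 9.2000% + 0.579 × 6.2000% = 7.4630%.

7.46%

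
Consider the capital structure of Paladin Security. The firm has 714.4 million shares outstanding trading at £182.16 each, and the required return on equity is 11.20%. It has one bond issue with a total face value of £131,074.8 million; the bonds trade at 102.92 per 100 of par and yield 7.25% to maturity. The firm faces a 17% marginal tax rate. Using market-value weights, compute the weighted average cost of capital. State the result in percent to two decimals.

8.56%

Market value of equity E = 182.16 × 714.4m = 130135.104m. Market value of debt D = 131074.8m × 102.92/100 = 134902.18416m.
Total capital V = 130135.104 + 134902.18416 = 265037.28816.
Equity: weight = 130135.104/265037.28816 = 0.4910; cost = 11.2%.
Bonds outstanding: weight = 134902.18416/265037.28816 = 0.5090; after-tax cost = 7.25% × (1 − 17%) = 6.0175%.
WACC = 0.4910 × 11.2000% + 0.5090 × 6.0175% = 8.5621%.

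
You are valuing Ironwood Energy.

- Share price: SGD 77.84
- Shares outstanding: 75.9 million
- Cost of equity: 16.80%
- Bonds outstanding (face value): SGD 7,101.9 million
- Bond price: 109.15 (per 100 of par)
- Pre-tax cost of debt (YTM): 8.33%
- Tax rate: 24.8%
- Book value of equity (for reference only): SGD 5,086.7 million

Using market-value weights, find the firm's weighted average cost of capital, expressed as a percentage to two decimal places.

10.82%

Market value of equity E = 77.84 × 75.9m = 5908.056m. Market value of debt D = 7101.9m × 109.15/100 = 7751.72385m.
Total capital V = 5908.056 + 7751.72385 = 13659.77985.
Equity: weight = 5908.056/13659.77985 = 0.4325; cost = 16.8%.
Bonds outstanding: weight = 7751.72385/13659.77985 = 0.5675; after-tax cost = 8.33% × (1 − 24.8%) = 6.2642%.
WACC = 0.4325 × 16.8000% + 0.5675 × 6.2642% = 10.8211%.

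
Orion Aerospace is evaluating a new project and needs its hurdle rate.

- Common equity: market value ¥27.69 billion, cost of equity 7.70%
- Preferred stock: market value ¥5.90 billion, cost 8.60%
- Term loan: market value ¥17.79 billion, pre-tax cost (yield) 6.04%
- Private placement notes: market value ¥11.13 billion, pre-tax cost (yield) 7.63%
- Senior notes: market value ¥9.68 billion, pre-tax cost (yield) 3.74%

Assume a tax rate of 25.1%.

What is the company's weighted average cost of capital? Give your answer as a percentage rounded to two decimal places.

Total capital V = 27.69 + 5.9 + 17.79 + 11.13 + 9.68 = 72.19.
Equity: weight = 27.69/72.19 = 0.3836; cost = 7.7%.
Preferred: weight = 5.9/72.19 = 0.0817; cost = 8.6%.
Term loan: weight = 17.79/72.19 = 0.2464; after-tax cost = 6.04% × (1 − 25.1%) = 4.5240%.
Private placement notes: weight = 11.13/72.19 = 0.1542; after-tax cost = 7.63% × (1 − 25.1%) = 5.7149%.
Senior notes: weight = 9.68/72.19 = 0.1341; after-tax cost = 3.74% × (1 − 25.1%) = 2.8013%.
WACC = 0.3836 × 7.7000% + 0.0817 × 8.6000% + 0.2464 × 4.5240% + 0.1542 × 5.7149% + 0.1341 × 2.8013% = 6.0279%.

6.03%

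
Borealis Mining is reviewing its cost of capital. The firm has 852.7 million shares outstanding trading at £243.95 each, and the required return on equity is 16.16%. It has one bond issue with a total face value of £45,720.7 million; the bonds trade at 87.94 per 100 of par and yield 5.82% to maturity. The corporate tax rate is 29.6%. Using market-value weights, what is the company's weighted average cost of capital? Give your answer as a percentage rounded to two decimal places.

14.21%

Market value of equity E = 243.95 × 852.7m = 208016.165m. Market value of debt D = 45720.7m × 87.94/100 = 40206.78358m.
Total capital V = 208016.165 + 40206.78358 = 248222.94858.
Equity: weight = 208016.165/248222.94858 = 0.8380; cost = 16.16%.
Bonds outstanding: weight = 40206.78358/248222.94858 = 0.1620; after-tax cost = 5.82% × (1 − 29.6%) = 4.0973%.
WACC = 0.8380 × 16.1600% + 0.1620 × 4.0973% = 14.2061%.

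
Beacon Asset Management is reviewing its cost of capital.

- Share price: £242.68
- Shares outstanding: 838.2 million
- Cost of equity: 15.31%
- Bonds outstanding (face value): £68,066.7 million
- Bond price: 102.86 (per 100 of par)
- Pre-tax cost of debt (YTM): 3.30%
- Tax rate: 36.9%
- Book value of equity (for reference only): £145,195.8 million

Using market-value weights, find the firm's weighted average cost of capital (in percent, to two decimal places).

11.92%

Market value of equity E = 242.68 × 838.2m = 203414.376m. Market value of debt D = 68066.7m × 102.86/100 = 70013.40762m.
Total capital V = 203414.376 + 70013.40762 = 273427.78362.
Equity: weight = 203414.376/273427.78362 = 0.7439; cost = 15.31%.
Bonds outstanding: weight = 70013.40762/273427.78362 = 0.2561; after-tax cost = 3.3% × (1 − 36.9%) = 2.0823%.
WACC = 0.7439 × 15.3100% + 0.2561 × 2.0823% = 11.9229%.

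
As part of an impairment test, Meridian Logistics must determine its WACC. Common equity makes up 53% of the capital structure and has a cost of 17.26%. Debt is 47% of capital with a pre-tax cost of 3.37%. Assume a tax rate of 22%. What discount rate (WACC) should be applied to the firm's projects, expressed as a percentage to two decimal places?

After-tax cost of debt = 3.37% × (1 − 22%) = 2.6286%.
WACC = 0.530 × 17.2600% + 0.470 × 2.6286% = 10.3832%.

10.38%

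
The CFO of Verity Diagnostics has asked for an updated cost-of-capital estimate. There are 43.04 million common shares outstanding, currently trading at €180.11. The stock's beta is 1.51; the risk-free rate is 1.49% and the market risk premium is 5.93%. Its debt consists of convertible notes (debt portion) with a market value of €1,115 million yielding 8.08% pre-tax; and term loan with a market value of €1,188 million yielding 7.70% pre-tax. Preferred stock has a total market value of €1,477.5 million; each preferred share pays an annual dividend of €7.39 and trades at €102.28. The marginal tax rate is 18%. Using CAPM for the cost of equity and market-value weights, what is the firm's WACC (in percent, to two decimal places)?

Cost of equity via CAPM: Re = 1.49% + 1.51 × 5.93% = 10.4443%.
Cost of preferred: Rp = 7.39 / 102.28 = 7.2253%.
Market value of equity E = 180.11 × 43.04m = 7751.9344m.
Total capital V = 7751.9344 + 1477.5 + 1115 + 1188 = 11532.4344.
Equity: weight = 7751.9344/11532.4344 = 0.6722; cost = 10.4443%.
Preferred: weight = 1477.5/11532.4344 = 0.1281; cost = 7.2253%.
Convertible notes (debt portion): weight = 1115/11532.4344 = 0.0967; after-tax cost = 8.08% × (1 − 18%) = 6.6256%.
Term loan: weight = 1188/11532.4344 = 0.1030; after-tax cost = 7.7% × (1 − 18%) = 6.3140%.
WACC = 0.6722 × 10.4443% + 0.1281 × 7.2253% + 0.0967 × 6.6256% + 0.1030 × 6.3140% = 9.2372%.

9.24%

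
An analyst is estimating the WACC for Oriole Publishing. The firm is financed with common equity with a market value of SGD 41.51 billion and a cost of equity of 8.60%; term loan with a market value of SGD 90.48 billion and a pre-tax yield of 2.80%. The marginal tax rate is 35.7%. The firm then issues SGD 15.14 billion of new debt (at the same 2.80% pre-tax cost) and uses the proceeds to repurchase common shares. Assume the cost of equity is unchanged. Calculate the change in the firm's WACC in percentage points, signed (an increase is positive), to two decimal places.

-0.78 pp

Current WACC:
Total capital V = 41.51 + 90.48 = 131.99.
Equity: weight = 41.51/131.99 = 0.3145; cost = 8.6%.
Term loan: weight = 90.48/131.99 = 0.6855; after-tax cost = 2.8% × (1 − 35.7%) = 1.8004%.
WACC = 0.3145 × 8.6000% + 0.6855 × 1.8004% = 3.9388%.
After the change:
Total capital V = 26.37 + 105.62 = 131.99.
Equity: weight = 26.37/131.99 = 0.1998; cost = 8.6%.
Term loan: weight = 105.62/131.99 = 0.8002; after-tax cost = 2.8% × (1 − 35.7%) = 1.8004%.
WACC = 0.1998 × 8.6000% + 0.8002 × 1.8004% = 3.1589%.
Change in WACC = 3.1589% − 3.9388% = -0.7800 pp.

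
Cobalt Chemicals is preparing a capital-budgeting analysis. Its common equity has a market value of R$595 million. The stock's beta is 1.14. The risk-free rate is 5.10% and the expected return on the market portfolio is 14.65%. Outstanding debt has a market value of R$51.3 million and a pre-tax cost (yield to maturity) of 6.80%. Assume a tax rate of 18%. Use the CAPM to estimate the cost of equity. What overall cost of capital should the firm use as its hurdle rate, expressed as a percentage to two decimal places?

Market risk premium = 14.65% − 5.1% = 9.55%.
Cost of equity via CAPM: Re = 5.1% + 1.14 × 9.55% = 15.9870%.
Total capital V = 595 + 51.3 = 646.3.
Equity: weight = 595/646.3 = 0.9206; cost = 15.987%.
Debt: weight = 51.3/646.3 = 0.0794; after-tax cost = 6.8% × (1 − 18%) = 5.5760%.
WACC = 0.9206 × 15.9870% + 0.0794 × 5.5760% = 15.1606%.

15.16%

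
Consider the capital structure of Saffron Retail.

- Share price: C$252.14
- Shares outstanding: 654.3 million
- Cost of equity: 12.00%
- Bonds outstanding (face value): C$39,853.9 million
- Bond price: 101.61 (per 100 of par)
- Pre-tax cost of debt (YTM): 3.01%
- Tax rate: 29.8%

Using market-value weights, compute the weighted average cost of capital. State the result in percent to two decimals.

10.05%

Market value of equity E = 252.14 × 654.3m = 164975.202m. Market value of debt D = 39853.9m × 101.61/100 = 40495.54779m.
Total capital V = 164975.202 + 40495.54779 = 205470.74979.
Equity: weight = 164975.202/205470.74979 = 0.8029; cost = 12%.
Bonds outstanding: weight = 40495.54779/205470.74979 = 0.1971; after-tax cost = 3.01% × (1 − 29.8%) = 2.1130%.
WACC = 0.8029 × 12.0000% + 0.1971 × 2.1130% = 10.0514%.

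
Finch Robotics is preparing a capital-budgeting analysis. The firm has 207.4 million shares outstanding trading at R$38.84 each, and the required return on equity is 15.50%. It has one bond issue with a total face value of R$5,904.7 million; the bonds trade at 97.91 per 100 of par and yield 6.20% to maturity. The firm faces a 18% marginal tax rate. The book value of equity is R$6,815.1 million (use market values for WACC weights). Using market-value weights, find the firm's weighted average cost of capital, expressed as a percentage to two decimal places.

Market value of equity E = 38.84 × 207.4m = 8055.416m. Market value of debt D = 5904.7m × 97.91/100 = 5781.29177m.
Total capital V = 8055.416 + 5781.29177 = 13836.70777.
Equity: weight = 8055.416/13836.70777 = 0.5822; cost = 15.5%.
Bonds outstanding: weight = 5781.29177/13836.70777 = 0.4178; after-tax cost = 6.2% × (1 − 18%) = 5.0840%.
WACC = 0.5822 × 15.5000% + 0.4178 × 5.0840% = 11.1480%.

11.15%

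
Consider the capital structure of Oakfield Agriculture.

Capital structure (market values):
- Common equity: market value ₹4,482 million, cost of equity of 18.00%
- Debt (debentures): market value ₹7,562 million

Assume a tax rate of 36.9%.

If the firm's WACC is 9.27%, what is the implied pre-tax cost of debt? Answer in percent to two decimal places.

Total capital V = 4482 + 7562 = 12044.
Equity weight = 4482/12044 = 0.3721.
Debentures weight = 7562/12044 = 0.6279.
Equity contribution = 0.3721 × 18% = 6.6984%.
Remaining for debt = 9.27% − 6.6984% = 2.5716%.
Rd × (1 − 36.9%) × 0.6279 = 2.5716%  ⇒  Rd = 6.4908%.

6.49%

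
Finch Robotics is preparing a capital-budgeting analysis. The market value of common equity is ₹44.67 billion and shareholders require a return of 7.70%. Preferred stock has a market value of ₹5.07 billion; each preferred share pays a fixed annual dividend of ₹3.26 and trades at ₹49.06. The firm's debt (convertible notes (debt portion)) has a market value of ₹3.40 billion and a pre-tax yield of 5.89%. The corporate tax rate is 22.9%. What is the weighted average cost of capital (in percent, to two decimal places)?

7.40%

Cost of preferred: Rp = 3.26 / 49.06 = 6.6449%.
Total capital V = 44.67 + 5.07 + 3.4 = 53.14.
Equity: weight = 44.67/53.14 = 0.8406; cost = 7.7%.
Preferred: weight = 5.07/53.14 = 0.0954; cost = 6.6449%.
Convertible notes (debt portion): weight = 3.4/53.14 = 0.0640; after-tax cost = 5.89% × (1 − 22.9%) = 4.5412%.
WACC = 0.8406 × 7.7000% + 0.0954 × 6.6449% + 0.0640 × 4.5412% = 7.3972%.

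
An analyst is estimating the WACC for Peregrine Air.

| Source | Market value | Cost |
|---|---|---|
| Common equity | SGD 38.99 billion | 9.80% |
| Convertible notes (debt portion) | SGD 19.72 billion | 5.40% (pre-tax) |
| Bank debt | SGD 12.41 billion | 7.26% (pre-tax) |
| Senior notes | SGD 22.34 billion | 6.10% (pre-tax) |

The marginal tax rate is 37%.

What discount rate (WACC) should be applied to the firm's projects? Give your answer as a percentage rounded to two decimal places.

6.33%

Total capital V = 38.99 + 19.72 + 12.41 + 22.34 = 93.46.
Equity: weight = 38.99/93.46 = 0.4172; cost = 9.8%.
Convertible notes (debt portion): weight = 19.72/93.46 = 0.2110; after-tax cost = 5.4% × (1 − 37%) = 3.4020%.
Bank debt: weight = 12.41/93.46 = 0.1328; after-tax cost = 7.26% × (1 − 37%) = 4.5738%.
Senior notes: weight = 22.34/93.46 = 0.2390; after-tax cost = 6.1% × (1 − 37%) = 3.8430%.
WACC = 0.4172 × 9.8000% + 0.2110 × 3.4020% + 0.1328 × 4.5738% + 0.2390 × 3.8430% = 6.3322%.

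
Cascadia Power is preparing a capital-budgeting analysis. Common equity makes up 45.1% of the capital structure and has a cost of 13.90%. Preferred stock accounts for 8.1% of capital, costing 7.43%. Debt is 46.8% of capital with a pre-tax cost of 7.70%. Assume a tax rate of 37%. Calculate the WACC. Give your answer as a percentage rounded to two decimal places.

9.14%

After-tax cost of debt = 7.7% × (1 − 37%) = 4.8510%.
WACC = 0.451 × 13.9000% + 0.081 × 7.4300% + 0.468 × 4.8510% = 9.1410%.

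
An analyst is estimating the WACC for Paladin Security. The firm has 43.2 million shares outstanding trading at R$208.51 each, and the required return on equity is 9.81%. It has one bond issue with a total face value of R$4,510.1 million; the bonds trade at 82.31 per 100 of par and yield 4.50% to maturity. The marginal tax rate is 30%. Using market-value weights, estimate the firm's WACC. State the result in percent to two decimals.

Market value of equity E = 208.51 × 43.2m = 9007.632m. Market value of debt D = 4510.1m × 82.31/100 = 3712.26331m.
Total capital V = 9007.632 + 3712.26331 = 12719.89531.
Equity: weight = 9007.632/12719.89531 = 0.7082; cost = 9.81%.
Bonds outstanding: weight = 3712.26331/12719.89531 = 0.2918; after-tax cost = 4.5% × (1 − 30%) = 3.1500%.
WACC = 0.7082 × 9.8100% + 0.2918 × 3.1500% = 7.8663%.

7.87%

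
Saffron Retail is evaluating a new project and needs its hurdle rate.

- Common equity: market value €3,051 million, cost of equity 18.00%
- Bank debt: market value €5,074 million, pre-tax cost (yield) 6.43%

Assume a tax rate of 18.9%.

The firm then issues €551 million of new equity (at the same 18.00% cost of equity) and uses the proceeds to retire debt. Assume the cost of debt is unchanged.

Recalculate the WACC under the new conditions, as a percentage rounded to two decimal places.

After the change:
Total capital V = 3602 + 4523 = 8125.
Equity: weight = 3602/8125 = 0.4433; cost = 18%.
Bank debt: weight = 4523/8125 = 0.5567; after-tax cost = 6.43% × (1 − 18.9%) = 5.2147%.
WACC = 0.4433 × 18.0000% + 0.5567 × 5.2147% = 10.8827%.

10.88%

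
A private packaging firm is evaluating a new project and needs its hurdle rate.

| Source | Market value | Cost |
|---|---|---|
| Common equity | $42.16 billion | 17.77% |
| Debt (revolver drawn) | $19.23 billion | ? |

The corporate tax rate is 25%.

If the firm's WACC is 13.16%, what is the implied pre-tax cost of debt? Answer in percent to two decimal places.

Total capital V = 42.16 + 19.23 = 61.39.
Equity weight = 42.16/61.39 = 0.6868.
Revolver drawn weight = 19.23/61.39 = 0.3132.
Equity contribution = 0.6868 × 17.77% = 12.2037%.
Remaining for debt = 13.16% − 12.2037% = 0.9563%.
Rd × (1 − 25%) × 0.3132 = 0.9563%  ⇒  Rd = 4.0707%.

4.07%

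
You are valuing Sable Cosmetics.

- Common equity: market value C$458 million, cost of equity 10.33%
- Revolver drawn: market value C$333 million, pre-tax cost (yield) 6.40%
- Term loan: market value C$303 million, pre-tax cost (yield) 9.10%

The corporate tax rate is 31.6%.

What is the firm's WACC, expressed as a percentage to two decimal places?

7.38%

Total capital V = 458 + 333 + 303 = 1094.
Equity: weight = 458/1094 = 0.4186; cost = 10.33%.
Revolver drawn: weight = 333/1094 = 0.3044; after-tax cost = 6.4% × (1 − 31.6%) = 4.3776%.
Term loan: weight = 303/1094 = 0.2770; after-tax cost = 9.1% × (1 − 31.6%) = 6.2244%.
WACC = 0.4186 × 10.3300% + 0.3044 × 4.3776% + 0.2770 × 6.2244% = 7.3811%.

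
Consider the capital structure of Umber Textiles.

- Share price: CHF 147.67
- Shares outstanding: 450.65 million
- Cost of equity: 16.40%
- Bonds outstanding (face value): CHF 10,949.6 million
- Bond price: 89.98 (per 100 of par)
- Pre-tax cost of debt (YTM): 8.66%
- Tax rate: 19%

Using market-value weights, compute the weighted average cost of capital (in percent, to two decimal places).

Market value of equity E = 147.67 × 450.65m = 66547.4855m. Market value of debt D = 10949.6m × 89.98/100 = 9852.45008m.
Total capital V = 66547.4855 + 9852.45008 = 76399.93558.
Equity: weight = 66547.4855/76399.93558 = 0.8710; cost = 16.4%.
Bonds outstanding: weight = 9852.45008/76399.93558 = 0.1290; after-tax cost = 8.66% × (1 − 19%) = 7.0146%.
WACC = 0.8710 × 16.4000% + 0.1290 × 7.0146% = 15.1897%.

15.19%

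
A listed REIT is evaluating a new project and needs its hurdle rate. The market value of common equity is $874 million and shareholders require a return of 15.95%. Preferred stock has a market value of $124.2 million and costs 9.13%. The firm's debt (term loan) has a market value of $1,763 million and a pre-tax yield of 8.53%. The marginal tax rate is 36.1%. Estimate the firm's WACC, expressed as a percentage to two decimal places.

Total capital V = 874 + 124.2 + 1763 = 2761.2.
Equity: weight = 874/2761.2 = 0.3165; cost = 15.95%.
Preferred: weight = 124.2/2761.2 = 0.0450; cost = 9.13%.
Term loan: weight = 1763/2761.2 = 0.6385; after-tax cost = 8.53% × (1 − 36.1%) = 5.4507%.
WACC = 0.3165 × 15.9500% + 0.0450 × 9.1300% + 0.6385 × 5.4507% = 8.9395%.

8.94%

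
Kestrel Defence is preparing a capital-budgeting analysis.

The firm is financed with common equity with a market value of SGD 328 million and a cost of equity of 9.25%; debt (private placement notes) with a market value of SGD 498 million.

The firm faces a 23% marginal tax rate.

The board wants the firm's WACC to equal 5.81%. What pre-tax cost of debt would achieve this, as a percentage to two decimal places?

Total capital V = 328 + 498 = 826.
Equity weight = 328/826 = 0.3971.
Private placement notes weight = 498/826 = 0.6029.
Equity contribution = 0.3971 × 9.25% = 3.6731%.
Remaining for debt = 5.81% − 3.6731% = 2.1369%.
Rd × (1 − 23%) × 0.6029 = 2.1369%  ⇒  Rd = 4.6030%.

4.60%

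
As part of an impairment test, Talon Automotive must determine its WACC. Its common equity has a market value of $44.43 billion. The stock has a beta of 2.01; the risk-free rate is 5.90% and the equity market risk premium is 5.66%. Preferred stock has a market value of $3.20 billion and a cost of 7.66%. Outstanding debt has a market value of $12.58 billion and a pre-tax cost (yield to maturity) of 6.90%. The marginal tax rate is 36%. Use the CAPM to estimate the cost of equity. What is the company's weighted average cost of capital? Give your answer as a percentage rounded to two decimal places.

Cost of equity via CAPM: Re = 5.9% + 2.01 × 5.66% = 17.2766%.
Total capital V = 44.43 + 3.2 + 12.58 = 60.21.
Equity: weight = 44.43/60.21 = 0.7379; cost = 17.2766%.
Preferred: weight = 3.2/60.21 = 0.0531; cost = 7.66%.
Debt: weight = 12.58/60.21 = 0.2089; after-tax cost = 6.9% × (1 − 36%) = 4.4160%.
WACC = 0.7379 × 17.2766% + 0.0531 × 7.6600% + 0.2089 × 4.4160% = 14.0785%.

14.08%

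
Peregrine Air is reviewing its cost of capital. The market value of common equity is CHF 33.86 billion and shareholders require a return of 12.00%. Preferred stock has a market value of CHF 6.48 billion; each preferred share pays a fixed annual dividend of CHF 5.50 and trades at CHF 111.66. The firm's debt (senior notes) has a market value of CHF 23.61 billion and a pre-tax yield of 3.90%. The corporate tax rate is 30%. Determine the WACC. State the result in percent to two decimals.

7.86%

Cost of preferred: Rp = 5.5 / 111.66 = 4.9257%.
Total capital V = 33.86 + 6.48 + 23.61 = 63.95.
Equity: weight = 33.86/63.95 = 0.5295; cost = 12%.
Preferred: weight = 6.48/63.95 = 0.1013; cost = 4.9257%.
Senior notes: weight = 23.61/63.95 = 0.3692; after-tax cost = 3.9% × (1 − 30%) = 2.7300%.
WACC = 0.5295 × 12.0000% + 0.1013 × 4.9257% + 0.3692 × 2.7300% = 7.8607%.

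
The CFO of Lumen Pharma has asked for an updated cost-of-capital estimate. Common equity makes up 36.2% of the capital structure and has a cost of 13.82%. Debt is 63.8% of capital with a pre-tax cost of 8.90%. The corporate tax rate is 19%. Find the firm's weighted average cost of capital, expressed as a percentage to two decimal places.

9.60%

After-tax cost of debt = 8.9% × (1 − 19%) = 7.2090%.
WACC = 0.362 × 13.8200% + 0.638 × 7.2090% = 9.6022%.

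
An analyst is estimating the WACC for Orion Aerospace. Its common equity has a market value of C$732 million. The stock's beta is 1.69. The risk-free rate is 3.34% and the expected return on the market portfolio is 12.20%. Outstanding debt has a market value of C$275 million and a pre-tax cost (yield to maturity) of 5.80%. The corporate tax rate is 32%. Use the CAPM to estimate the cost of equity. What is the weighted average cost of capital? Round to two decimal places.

Market risk premium = 12.2% − 3.34% = 8.86%.
Cost of equity via CAPM: Re = 3.34% + 1.69 × 8.86% = 18.3134%.
Total capital V = 732 + 275 = 1007.
Equity: weight = 732/1007 = 0.7269; cost = 18.3134%.
Debt: weight = 275/1007 = 0.2731; after-tax cost = 5.8% × (1 − 32%) = 3.9440%.
WACC = 0.7269 × 18.3134% + 0.2731 × 3.9440% = 14.3893%.

14.39%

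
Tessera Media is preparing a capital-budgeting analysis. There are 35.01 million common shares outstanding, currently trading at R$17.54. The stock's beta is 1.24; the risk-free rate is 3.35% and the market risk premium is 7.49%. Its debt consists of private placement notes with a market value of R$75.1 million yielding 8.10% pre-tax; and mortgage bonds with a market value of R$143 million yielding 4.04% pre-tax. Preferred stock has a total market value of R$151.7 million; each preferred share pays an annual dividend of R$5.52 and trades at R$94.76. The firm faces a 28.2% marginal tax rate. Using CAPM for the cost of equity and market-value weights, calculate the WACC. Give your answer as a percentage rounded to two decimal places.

Cost of equity via CAPM: Re = 3.35% + 1.24 × 7.49% = 12.6376%.
Cost of preferred: Rp = 5.52 / 94.76 = 5.8252%.
Market value of equity E = 17.54 × 35.01m = 614.0754m.
Total capital V = 614.0754 + 151.7 + 75.1 + 143 = 983.8754.
Equity: weight = 614.0754/983.8754 = 0.6241; cost = 12.6376%.
Preferred: weight = 151.7/983.8754 = 0.1542; cost = 5.8252%.
Private placement notes: weight = 75.1/983.8754 = 0.0763; after-tax cost = 8.1% × (1 − 28.2%) = 5.8158%.
Mortgage bonds: weight = 143/983.8754 = 0.1453; after-tax cost = 4.04% × (1 − 28.2%) = 2.9007%.
WACC = 0.6241 × 12.6376% + 0.1542 × 5.8252% + 0.0763 × 5.8158% + 0.1453 × 2.9007% = 9.6513%.

9.65%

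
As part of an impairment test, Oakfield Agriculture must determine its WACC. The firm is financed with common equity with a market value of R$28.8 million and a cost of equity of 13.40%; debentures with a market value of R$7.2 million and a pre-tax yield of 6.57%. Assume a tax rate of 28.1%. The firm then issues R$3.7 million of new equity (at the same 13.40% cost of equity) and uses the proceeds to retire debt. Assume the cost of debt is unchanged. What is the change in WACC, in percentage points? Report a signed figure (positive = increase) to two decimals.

Current WACC:
Total capital V = 28.8 + 7.2 = 36.
Equity: weight = 28.8/36 = 0.8000; cost = 13.4%.
Debentures: weight = 7.2/36 = 0.2000; after-tax cost = 6.57% × (1 − 28.1%) = 4.7238%.
WACC = 0.8000 × 13.4000% + 0.2000 × 4.7238% = 11.6648%.
After the change:
Total capital V = 32.5 + 3.5 = 36.
Equity: weight = 32.5/36 = 0.9028; cost = 13.4%.
Debentures: weight = 3.5/36 = 0.0972; after-tax cost = 6.57% × (1 − 28.1%) = 4.7238%.
WACC = 0.9028 × 13.4000% + 0.0972 × 4.7238% = 12.5565%.
Change in WACC = 12.5565% − 11.6648% = 0.8917 pp.

+0.89 pp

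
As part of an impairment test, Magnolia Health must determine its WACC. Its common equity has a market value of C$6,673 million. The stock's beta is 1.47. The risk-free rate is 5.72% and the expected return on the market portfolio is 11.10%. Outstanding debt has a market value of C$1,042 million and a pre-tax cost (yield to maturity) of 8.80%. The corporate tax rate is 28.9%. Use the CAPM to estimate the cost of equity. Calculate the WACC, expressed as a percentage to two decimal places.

12.63%

Market risk premium = 11.1% − 5.72% = 5.38%.
Cost of equity via CAPM: Re = 5.72% + 1.47 × 5.38% = 13.6286%.
Total capital V = 6673 + 1042 = 7715.
Equity: weight = 6673/7715 = 0.8649; cost = 13.6286%.
Debt: weight = 1042/7715 = 0.1351; after-tax cost = 8.8% × (1 − 28.9%) = 6.2568%.
WACC = 0.8649 × 13.6286% + 0.1351 × 6.2568% = 12.6330%.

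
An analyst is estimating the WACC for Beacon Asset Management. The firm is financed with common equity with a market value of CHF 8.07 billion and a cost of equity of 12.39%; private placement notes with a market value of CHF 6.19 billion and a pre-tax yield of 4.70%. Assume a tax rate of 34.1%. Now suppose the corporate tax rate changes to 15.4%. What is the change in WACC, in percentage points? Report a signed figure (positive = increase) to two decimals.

+0.38 pp

Current WACC:
Total capital V = 8.07 + 6.19 = 14.26.
Equity: weight = 8.07/14.26 = 0.5659; cost = 12.39%.
Private placement notes: weight = 6.19/14.26 = 0.4341; after-tax cost = 4.7% × (1 − 34.1%) = 3.0973%.
WACC = 0.5659 × 12.3900% + 0.4341 × 3.0973% = 8.3562%.
After the change:
Total capital V = 8.07 + 6.19 = 14.26.
Equity: weight = 8.07/14.26 = 0.5659; cost = 12.39%.
Private placement notes: weight = 6.19/14.26 = 0.4341; after-tax cost = 4.7% × (1 − 15.4%) = 3.9762%.
WACC = 0.5659 × 12.3900% + 0.4341 × 3.9762% = 8.7377%.
Change in WACC = 8.7377% − 8.3562% = 0.3815 pp.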